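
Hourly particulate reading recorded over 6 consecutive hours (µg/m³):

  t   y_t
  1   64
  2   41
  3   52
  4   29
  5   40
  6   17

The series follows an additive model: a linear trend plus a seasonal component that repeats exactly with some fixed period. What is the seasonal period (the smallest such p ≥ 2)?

First differences y_{t+1} − y_t: -23, 11, -23, 11, -23, …
The difference pattern repeats every 2 terms and not for any smaller step, so p = 2.

2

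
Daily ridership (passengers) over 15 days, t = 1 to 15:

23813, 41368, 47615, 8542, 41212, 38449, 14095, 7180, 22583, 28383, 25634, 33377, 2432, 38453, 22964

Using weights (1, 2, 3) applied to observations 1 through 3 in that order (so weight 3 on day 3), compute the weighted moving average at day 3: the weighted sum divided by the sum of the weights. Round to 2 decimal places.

41565.67

Weighted sum: 1·23813 + 2·41368 + 3·47615 = 23813 + 82736 + 142845 = 249394
Weight total: 1 + 2 + 3 = 6
WMA = 249394 / 6 = 41565.67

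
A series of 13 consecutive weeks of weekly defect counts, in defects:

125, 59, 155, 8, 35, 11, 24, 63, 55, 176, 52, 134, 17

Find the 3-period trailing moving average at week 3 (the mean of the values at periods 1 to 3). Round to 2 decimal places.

113.00

Sum of periods 1–3: 125 + 59 + 155 = 339
Divide by 3: 339 / 3 = 113.00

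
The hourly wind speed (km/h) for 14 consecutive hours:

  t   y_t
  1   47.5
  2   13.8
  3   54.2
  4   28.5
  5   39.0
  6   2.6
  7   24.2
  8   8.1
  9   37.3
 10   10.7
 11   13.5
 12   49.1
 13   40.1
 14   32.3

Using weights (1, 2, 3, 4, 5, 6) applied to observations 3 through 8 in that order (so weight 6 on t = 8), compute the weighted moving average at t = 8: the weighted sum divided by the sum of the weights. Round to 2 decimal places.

Weighted sum: 1·54.2 + 2·28.5 + 3·39.0 + 4·2.6 + 5·24.2 + 6·8.1 = 54.2 + 57.0 + 117.0 + 10.4 + 121.0 + 48.6 = 408.2
Weight total: 1 + 2 + 3 + 4 + 5 + 6 = 21
WMA = 408.2 / 21 = 19.44

19.44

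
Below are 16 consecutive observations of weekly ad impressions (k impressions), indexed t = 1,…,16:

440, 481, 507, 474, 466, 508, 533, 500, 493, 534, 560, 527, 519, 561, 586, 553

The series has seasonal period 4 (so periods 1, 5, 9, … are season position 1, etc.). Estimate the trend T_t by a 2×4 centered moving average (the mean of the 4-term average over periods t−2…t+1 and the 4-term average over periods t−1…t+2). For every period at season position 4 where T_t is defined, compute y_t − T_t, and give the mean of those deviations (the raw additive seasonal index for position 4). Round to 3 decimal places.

-11.500

Season position 4 occurs at t = 4, 8, 12 (where T_t is defined).
t=4: T_4 = 485.37500; y_4 − T_4 = 474 − 485.37500 = -11.37500
t=8: T_8 = 511.75000; y_8 − T_8 = 500 − 511.75000 = -11.75000
t=12: T_12 = 538.37500; y_12 − T_12 = 527 − 538.37500 = -11.37500
Mean deviation: (-11.37500 + -11.75000 + -11.37500) / 3 = -11.500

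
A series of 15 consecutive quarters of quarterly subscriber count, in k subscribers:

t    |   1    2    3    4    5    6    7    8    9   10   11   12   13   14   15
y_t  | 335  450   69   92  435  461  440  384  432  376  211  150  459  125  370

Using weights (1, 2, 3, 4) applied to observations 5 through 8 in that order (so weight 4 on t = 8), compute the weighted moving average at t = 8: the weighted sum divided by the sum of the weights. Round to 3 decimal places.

421.300

Weighted sum: 1·435 + 2·461 + 3·440 + 4·384 = 435 + 922 + 1320 + 1536 = 4213
Weight total: 1 + 2 + 3 + 4 = 10
WMA = 4213 / 10 = 421.300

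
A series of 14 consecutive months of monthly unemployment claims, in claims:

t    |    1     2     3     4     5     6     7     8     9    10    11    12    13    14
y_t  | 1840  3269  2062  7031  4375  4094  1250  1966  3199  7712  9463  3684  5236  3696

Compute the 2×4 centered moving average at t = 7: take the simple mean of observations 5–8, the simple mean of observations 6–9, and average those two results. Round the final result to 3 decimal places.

2774.250

Sum over 5–8: 4375 + 4094 + 1250 + 1966 = 11685
Sum over 6–9: 4094 + 1250 + 1966 + 3199 = 10509
CMA at t=7 = (11685 + 10509) / (2·4) = 22194 / 8 = 2774.250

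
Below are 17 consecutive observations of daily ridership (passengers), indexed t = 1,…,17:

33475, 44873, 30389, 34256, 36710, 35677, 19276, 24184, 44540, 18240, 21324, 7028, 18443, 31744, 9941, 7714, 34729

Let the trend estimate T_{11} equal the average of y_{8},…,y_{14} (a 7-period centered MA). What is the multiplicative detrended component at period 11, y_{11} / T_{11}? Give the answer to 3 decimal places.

Trend T_11 = (24184 + 44540 + 18240 + 21324 + 7028 + 18443 + 31744) / 7 = 165503/7 = 23643.28571
Ratio to trend: 21324 / 23643.28571 = 0.902

0.902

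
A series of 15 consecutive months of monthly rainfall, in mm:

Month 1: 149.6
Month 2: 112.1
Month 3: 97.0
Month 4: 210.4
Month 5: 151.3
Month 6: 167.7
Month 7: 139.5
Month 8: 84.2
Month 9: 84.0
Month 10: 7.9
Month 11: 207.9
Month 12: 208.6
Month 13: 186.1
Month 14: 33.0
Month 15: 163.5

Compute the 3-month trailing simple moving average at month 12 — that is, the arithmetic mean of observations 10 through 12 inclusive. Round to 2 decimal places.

Sum of periods 10–12: 7.9 + 207.9 + 208.6 = 424.4
Divide by 3: 424.4 / 3 = 141.47

141.47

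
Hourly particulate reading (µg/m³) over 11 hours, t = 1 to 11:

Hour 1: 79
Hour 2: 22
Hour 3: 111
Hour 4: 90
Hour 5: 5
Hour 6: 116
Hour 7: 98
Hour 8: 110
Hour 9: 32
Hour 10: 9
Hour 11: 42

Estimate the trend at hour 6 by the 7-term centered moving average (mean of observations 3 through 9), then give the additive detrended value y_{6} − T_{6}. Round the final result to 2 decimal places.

35.71

Trend T_6 = (111 + 90 + 5 + 116 + 98 + 110 + 32) / 7 = 562/7 = 80.2857
Detrended value: 116 − 80.2857 = 35.71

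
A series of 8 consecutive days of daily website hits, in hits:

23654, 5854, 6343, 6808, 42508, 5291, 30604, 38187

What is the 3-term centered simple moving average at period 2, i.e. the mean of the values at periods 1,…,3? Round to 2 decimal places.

Sum of periods 1–3: 23654 + 5854 + 6343 = 35851
Divide by 3: 35851 / 3 = 11950.33

11950.33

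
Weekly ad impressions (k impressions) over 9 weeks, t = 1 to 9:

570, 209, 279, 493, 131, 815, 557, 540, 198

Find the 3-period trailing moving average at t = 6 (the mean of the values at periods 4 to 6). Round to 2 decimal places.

Sum of periods 4–6: 493 + 131 + 815 = 1439
Divide by 3: 1439 / 3 = 479.67

479.67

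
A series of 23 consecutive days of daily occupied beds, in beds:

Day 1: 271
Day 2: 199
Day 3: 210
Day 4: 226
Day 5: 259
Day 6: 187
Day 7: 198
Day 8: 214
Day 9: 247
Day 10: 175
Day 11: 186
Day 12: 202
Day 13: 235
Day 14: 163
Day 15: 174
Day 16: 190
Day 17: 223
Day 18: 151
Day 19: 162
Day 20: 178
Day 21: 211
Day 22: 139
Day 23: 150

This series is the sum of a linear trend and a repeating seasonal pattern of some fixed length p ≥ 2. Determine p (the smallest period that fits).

First differences y_{t+1} − y_t: -72, 11, 16, 33, -72, 11, 16, 33, -72, 11, …
The difference pattern repeats every 4 terms and not for any smaller step, so p = 4.

4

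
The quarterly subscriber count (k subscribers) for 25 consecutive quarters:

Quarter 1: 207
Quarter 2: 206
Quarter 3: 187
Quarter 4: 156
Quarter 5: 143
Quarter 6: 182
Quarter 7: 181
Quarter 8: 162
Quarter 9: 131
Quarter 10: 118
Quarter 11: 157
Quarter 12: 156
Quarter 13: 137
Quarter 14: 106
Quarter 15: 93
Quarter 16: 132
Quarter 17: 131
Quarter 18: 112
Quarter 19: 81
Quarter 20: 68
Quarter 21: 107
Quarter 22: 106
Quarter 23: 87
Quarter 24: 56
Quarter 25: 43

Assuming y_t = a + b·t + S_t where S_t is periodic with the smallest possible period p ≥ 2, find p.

5

First differences y_{t+1} − y_t: -1, -19, -31, -13, 39, -1, -19, -31, -13, 39, -1, -19, …
The difference pattern repeats every 5 terms and not for any smaller step, so p = 5.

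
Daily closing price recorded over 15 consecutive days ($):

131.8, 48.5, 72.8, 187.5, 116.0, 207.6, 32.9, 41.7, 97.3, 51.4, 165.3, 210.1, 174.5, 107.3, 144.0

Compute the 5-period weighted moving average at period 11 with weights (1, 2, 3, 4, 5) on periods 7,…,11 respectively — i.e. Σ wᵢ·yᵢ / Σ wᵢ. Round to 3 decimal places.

96.020

Weighted sum: 1·32.9 + 2·41.7 + 3·97.3 + 4·51.4 + 5·165.3 = 32.9 + 83.4 + 291.9 + 205.6 + 826.5 = 1440.3
Weight total: 1 + 2 + 3 + 4 + 5 = 15
WMA = 1440.3 / 15 = 96.020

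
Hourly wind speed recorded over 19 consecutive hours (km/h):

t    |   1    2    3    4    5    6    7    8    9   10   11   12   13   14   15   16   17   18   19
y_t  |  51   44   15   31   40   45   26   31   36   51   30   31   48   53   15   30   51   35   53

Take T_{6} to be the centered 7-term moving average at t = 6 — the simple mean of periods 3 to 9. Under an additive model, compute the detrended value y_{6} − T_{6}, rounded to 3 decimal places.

13.000

Trend T_6 = (15 + 31 + 40 + 45 + 26 + 31 + 36) / 7 = 224/7 = 32.00000
Detrended value: 45 − 32.00000 = 13.000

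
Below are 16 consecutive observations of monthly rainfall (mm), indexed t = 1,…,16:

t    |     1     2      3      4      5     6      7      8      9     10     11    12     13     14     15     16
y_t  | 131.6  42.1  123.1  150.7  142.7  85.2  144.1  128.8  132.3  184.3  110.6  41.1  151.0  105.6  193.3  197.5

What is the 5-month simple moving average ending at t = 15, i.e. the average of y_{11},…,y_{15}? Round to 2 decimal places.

120.32

Sum of periods 11–15: 110.6 + 41.1 + 151.0 + 105.6 + 193.3 = 601.6
Divide by 5: 601.6 / 5 = 120.32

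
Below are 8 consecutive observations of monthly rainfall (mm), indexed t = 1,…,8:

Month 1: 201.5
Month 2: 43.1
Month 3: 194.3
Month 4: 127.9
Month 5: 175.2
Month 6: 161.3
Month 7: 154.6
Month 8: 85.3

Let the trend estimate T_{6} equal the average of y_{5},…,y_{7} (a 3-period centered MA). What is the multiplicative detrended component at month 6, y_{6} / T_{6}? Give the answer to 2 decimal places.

Trend T_6 = (175.2 + 161.3 + 154.6) / 3 = 491.1/3 = 163.7000
Ratio to trend: 161.3 / 163.7000 = 0.99

0.99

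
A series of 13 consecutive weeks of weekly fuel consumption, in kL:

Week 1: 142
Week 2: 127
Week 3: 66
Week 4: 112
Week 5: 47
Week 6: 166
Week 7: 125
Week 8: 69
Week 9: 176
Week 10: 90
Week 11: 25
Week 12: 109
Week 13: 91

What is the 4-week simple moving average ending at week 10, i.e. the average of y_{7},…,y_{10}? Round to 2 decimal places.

115.00

Sum of periods 7–10: 125 + 69 + 176 + 90 = 460
Divide by 4: 460 / 4 = 115.00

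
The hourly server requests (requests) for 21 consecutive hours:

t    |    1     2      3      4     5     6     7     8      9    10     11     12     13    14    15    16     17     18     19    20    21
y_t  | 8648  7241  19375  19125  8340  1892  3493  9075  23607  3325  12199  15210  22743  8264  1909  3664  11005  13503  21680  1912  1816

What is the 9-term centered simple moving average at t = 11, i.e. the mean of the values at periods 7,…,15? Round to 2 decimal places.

11091.67

Sum of periods 7–15: 3493 + 9075 + 23607 + 3325 + 12199 + 15210 + 22743 + 8264 + 1909 = 99825
Divide by 9: 99825 / 9 = 11091.67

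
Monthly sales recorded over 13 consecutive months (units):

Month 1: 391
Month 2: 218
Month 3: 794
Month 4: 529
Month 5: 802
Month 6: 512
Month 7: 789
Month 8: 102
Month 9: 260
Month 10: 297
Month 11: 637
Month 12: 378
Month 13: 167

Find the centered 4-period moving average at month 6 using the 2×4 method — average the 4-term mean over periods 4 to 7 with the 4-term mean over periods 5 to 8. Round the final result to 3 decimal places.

Sum over 4–7: 529 + 802 + 512 + 789 = 2632
Sum over 5–8: 802 + 512 + 789 + 102 = 2205
CMA at t=6 = (2632 + 2205) / (2·4) = 4837 / 8 = 604.625

604.625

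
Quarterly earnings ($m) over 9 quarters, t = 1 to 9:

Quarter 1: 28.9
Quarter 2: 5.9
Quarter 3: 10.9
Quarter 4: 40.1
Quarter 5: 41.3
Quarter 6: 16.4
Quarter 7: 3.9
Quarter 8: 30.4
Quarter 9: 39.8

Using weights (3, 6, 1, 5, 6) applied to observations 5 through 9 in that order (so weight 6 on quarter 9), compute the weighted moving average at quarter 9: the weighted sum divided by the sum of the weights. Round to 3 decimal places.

29.381

Weighted sum: 3·41.3 + 6·16.4 + 1·3.9 + 5·30.4 + 6·39.8 = 123.9 + 98.4 + 3.9 + 152.0 + 238.8 = 617.0
Weight total: 3 + 6 + 1 + 5 + 6 = 21
WMA = 617.0 / 21 = 29.381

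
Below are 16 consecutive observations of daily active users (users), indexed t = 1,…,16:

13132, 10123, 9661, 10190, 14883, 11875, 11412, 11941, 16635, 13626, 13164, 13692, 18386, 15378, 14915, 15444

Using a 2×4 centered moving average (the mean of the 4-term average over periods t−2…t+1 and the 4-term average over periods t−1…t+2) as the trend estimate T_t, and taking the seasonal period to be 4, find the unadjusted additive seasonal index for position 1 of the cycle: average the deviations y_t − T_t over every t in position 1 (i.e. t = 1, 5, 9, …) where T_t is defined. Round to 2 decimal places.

3012.17

Season position 1 occurs at t = 5, 9, 13 (where T_t is defined).
t=5: T_5 = 11871.1250; y_5 − T_5 = 14883 − 11871.1250 = 3011.8750
t=9: T_9 = 13622.5000; y_9 − T_9 = 16635 − 13622.5000 = 3012.5000
t=13: T_13 = 15373.8750; y_13 − T_13 = 18386 − 15373.8750 = 3012.1250
Mean deviation: (3011.8750 + 3012.5000 + 3012.1250) / 3 = 3012.17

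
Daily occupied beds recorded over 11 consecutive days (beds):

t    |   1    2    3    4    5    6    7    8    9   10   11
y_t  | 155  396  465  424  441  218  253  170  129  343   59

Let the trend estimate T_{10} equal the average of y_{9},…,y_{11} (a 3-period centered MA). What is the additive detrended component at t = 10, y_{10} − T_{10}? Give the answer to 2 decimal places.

Trend T_10 = (129 + 343 + 59) / 3 = 531/3 = 177.0000
Detrended value: 343 − 177.0000 = 166.00

166.00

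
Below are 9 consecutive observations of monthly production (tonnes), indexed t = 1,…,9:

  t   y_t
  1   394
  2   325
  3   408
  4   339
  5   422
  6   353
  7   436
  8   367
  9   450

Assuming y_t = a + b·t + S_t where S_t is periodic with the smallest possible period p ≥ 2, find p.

2

First differences y_{t+1} − y_t: -69, 83, -69, 83, -69, 83, …
The difference pattern repeats every 2 terms and not for any smaller step, so p = 2.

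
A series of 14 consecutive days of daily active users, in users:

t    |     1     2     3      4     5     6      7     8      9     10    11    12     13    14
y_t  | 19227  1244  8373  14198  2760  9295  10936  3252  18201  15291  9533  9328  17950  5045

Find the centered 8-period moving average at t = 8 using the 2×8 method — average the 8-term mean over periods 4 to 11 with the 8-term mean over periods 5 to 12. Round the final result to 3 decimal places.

Sum over 4–11: 14198 + 2760 + 9295 + 10936 + 3252 + 18201 + 15291 + 9533 = 83466
Sum over 5–12: 2760 + 9295 + 10936 + 3252 + 18201 + 15291 + 9533 + 9328 = 78596
CMA at t=8 = (83466 + 78596) / (2·8) = 162062 / 16 = 10128.875

10128.875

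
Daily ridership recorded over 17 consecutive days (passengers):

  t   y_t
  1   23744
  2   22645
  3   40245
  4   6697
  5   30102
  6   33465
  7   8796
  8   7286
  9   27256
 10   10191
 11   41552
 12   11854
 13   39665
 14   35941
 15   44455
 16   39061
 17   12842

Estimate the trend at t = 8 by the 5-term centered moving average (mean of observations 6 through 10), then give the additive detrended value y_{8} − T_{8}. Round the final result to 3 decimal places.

Trend T_8 = (33465 + 8796 + 7286 + 27256 + 10191) / 5 = 86994/5 = 17398.80000
Detrended value: 7286 − 17398.80000 = -10112.800

-10112.800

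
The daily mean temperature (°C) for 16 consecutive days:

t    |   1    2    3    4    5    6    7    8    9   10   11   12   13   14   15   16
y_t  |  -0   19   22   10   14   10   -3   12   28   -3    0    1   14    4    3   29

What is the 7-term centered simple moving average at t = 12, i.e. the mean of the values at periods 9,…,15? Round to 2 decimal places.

Sum of periods 9–15: 28 + (-3) + 0 + 1 + 14 + 4 + 3 = 47
Divide by 7: 47 / 7 = 6.71

6.71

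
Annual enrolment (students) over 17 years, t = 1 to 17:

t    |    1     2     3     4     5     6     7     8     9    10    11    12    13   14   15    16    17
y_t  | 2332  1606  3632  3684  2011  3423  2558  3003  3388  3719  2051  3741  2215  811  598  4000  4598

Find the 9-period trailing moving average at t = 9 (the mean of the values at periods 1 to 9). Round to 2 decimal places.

Sum of periods 1–9: 2332 + 1606 + 3632 + 3684 + 2011 + 3423 + 2558 + 3003 + 3388 = 25637
Divide by 9: 25637 / 9 = 2848.56

2848.56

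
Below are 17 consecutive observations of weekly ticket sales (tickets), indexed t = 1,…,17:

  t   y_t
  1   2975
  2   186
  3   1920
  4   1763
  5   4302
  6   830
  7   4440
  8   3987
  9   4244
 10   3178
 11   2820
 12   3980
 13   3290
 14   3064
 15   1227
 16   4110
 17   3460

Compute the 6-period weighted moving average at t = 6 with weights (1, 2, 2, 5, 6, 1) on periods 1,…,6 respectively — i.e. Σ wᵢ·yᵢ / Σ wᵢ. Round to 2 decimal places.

2508.47

Weighted sum: 1·2975 + 2·186 + 2·1920 + 5·1763 + 6·4302 + 1·830 = 2975 + 372 + 3840 + 8815 + 25812 + 830 = 42644
Weight total: 1 + 2 + 2 + 5 + 6 + 1 = 17
WMA = 42644 / 17 = 2508.47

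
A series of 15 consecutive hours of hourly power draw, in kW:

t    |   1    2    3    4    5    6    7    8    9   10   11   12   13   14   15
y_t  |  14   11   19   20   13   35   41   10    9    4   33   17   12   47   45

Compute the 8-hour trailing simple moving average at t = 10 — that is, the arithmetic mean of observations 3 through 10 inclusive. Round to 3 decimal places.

Sum of periods 3–10: 19 + 20 + 13 + 35 + 41 + 10 + 9 + 4 = 151
Divide by 8: 151 / 8 = 18.875

18.875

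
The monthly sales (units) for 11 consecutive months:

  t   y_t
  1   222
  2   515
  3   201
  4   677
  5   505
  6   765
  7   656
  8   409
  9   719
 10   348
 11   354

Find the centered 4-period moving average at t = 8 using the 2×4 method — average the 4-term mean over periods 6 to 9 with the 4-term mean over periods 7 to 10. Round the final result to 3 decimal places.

585.125

Sum over 6–9: 765 + 656 + 409 + 719 = 2549
Sum over 7–10: 656 + 409 + 719 + 348 = 2132
CMA at t=8 = (2549 + 2132) / (2·4) = 4681 / 8 = 585.125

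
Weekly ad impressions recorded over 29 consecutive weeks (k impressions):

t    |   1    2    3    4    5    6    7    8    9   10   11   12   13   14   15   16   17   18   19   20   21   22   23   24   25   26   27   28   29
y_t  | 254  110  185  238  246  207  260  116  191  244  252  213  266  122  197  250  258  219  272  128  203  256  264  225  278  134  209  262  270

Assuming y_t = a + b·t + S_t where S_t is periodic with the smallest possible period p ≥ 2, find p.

6

First differences y_{t+1} − y_t: -144, 75, 53, 8, -39, 53, -144, 75, 53, 8, -39, 53, -144, 75, …
The difference pattern repeats every 6 terms and not for any smaller step, so p = 6.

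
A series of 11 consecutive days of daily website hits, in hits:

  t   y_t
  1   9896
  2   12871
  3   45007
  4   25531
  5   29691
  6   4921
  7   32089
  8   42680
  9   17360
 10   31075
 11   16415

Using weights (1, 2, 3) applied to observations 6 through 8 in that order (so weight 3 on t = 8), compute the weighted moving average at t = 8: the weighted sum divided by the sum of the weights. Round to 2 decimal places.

32856.50

Weighted sum: 1·4921 + 2·32089 + 3·42680 = 4921 + 64178 + 128040 = 197139
Weight total: 1 + 2 + 3 = 6
WMA = 197139 / 6 = 32856.50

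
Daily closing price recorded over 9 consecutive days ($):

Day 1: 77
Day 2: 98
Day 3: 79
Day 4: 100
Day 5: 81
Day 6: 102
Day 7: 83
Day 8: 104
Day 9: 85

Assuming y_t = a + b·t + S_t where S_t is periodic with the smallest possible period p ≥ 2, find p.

2

First differences y_{t+1} − y_t: 21, -19, 21, -19, 21, -19, …
The difference pattern repeats every 2 terms and not for any smaller step, so p = 2.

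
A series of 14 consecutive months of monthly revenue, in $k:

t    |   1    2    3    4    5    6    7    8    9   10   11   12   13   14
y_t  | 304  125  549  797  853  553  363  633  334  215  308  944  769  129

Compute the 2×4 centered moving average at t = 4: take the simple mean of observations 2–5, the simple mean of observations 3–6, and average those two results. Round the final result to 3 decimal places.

634.500

Sum over 2–5: 125 + 549 + 797 + 853 = 2324
Sum over 3–6: 549 + 797 + 853 + 553 = 2752
CMA at t=4 = (2324 + 2752) / (2·4) = 5076 / 8 = 634.500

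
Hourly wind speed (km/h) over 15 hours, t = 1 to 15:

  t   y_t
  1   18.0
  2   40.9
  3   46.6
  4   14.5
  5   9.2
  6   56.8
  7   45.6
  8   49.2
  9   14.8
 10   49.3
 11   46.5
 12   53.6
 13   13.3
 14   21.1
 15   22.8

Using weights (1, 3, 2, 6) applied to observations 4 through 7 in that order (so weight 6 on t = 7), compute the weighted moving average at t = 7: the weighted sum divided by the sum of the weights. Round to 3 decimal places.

Weighted sum: 1·14.5 + 3·9.2 + 2·56.8 + 6·45.6 = 14.5 + 27.6 + 113.6 + 273.6 = 429.3
Weight total: 1 + 3 + 2 + 6 = 12
WMA = 429.3 / 12 = 35.775

35.775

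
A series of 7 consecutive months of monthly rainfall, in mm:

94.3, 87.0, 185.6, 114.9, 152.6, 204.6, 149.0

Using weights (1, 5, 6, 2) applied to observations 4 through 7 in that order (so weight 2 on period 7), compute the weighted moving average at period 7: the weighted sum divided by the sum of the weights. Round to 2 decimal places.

Weighted sum: 1·114.9 + 5·152.6 + 6·204.6 + 2·149.0 = 114.9 + 763.0 + 1227.6 + 298.0 = 2403.5
Weight total: 1 + 5 + 6 + 2 = 14
WMA = 2403.5 / 14 = 171.68

171.68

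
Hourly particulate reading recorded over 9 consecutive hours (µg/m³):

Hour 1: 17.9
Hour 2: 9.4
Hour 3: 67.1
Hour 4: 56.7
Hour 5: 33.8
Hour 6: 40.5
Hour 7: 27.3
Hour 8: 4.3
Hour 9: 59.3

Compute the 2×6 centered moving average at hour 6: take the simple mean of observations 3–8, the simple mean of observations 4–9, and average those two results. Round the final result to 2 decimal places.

Sum over 3–8: 67.1 + 56.7 + 33.8 + 40.5 + 27.3 + 4.3 = 229.7
Sum over 4–9: 56.7 + 33.8 + 40.5 + 27.3 + 4.3 + 59.3 = 221.9
CMA at t=6 = (229.7 + 221.9) / (2·6) = 451.6 / 12 = 37.63

37.63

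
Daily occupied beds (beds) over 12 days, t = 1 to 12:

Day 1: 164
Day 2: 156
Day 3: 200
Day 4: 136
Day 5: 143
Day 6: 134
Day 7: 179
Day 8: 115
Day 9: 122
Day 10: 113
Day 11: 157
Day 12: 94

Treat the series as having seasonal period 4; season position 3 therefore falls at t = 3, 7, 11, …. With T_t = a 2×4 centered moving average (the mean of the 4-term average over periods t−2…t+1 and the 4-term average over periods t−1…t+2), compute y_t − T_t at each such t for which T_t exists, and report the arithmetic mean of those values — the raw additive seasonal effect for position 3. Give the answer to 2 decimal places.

Season position 3 occurs at t = 3, 7 (where T_t is defined).
t=3: T_3 = 161.3750; y_3 − T_3 = 200 − 161.3750 = 38.6250
t=7: T_7 = 140.1250; y_7 − T_7 = 179 − 140.1250 = 38.8750
Mean deviation: (38.6250 + 38.8750) / 2 = 38.75

38.75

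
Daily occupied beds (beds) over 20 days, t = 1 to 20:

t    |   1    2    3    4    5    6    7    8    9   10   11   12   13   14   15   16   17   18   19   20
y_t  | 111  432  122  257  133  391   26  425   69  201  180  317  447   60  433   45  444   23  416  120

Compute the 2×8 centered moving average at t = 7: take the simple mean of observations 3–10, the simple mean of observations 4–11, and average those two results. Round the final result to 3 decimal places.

206.625

Sum over 3–10: 122 + 257 + 133 + 391 + 26 + 425 + 69 + 201 = 1624
Sum over 4–11: 257 + 133 + 391 + 26 + 425 + 69 + 201 + 180 = 1682
CMA at t=7 = (1624 + 1682) / (2·8) = 3306 / 16 = 206.625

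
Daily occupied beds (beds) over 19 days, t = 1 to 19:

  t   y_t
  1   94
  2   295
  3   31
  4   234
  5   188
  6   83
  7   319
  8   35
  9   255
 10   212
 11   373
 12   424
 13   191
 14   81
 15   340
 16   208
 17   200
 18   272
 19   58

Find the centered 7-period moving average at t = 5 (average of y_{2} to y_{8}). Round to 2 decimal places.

Sum of periods 2–8: 295 + 31 + 234 + 188 + 83 + 319 + 35 = 1185
Divide by 7: 1185 / 7 = 169.29

169.29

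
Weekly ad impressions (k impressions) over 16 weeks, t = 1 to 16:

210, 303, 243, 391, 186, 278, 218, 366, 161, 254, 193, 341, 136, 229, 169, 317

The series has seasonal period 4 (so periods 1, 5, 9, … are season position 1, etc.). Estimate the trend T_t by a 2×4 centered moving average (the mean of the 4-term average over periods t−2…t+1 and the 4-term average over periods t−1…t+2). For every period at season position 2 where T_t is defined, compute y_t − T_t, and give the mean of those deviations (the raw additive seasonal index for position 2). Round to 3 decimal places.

Season position 2 occurs at t = 6, 10, 14 (where T_t is defined).
t=6: T_6 = 265.12500; y_6 − T_6 = 278 − 265.12500 = 12.87500
t=10: T_10 = 240.37500; y_10 − T_10 = 254 − 240.37500 = 13.62500
t=14: T_14 = 215.75000; y_14 − T_14 = 229 − 215.75000 = 13.25000
Mean deviation: (12.87500 + 13.62500 + 13.25000) / 3 = 13.250

13.250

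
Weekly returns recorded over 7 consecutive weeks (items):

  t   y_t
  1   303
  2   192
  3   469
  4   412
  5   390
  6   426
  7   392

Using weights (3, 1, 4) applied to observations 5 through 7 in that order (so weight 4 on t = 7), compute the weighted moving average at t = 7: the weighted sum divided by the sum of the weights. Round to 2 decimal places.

395.50

Weighted sum: 3·390 + 1·426 + 4·392 = 1170 + 426 + 1568 = 3164
Weight total: 3 + 1 + 4 = 8
WMA = 3164 / 8 = 395.50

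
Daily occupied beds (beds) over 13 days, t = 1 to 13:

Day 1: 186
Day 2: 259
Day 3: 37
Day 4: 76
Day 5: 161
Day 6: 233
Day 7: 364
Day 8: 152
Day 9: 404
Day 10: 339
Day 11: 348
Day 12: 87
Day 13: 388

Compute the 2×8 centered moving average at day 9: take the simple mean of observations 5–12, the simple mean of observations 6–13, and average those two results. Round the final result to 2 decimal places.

Sum over 5–12: 161 + 233 + 364 + 152 + 404 + 339 + 348 + 87 = 2088
Sum over 6–13: 233 + 364 + 152 + 404 + 339 + 348 + 87 + 388 = 2315
CMA at t=9 = (2088 + 2315) / (2·8) = 4403 / 16 = 275.19

275.19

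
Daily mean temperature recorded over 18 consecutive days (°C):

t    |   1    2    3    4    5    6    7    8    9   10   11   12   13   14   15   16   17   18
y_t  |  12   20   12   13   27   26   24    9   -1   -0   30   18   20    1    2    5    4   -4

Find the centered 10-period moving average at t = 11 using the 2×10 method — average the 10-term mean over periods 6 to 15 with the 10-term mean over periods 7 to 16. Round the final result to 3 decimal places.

11.850

Sum over 6–15: 26 + 24 + 9 + (-1) + (-0) + 30 + 18 + 20 + 1 + 2 = 129
Sum over 7–16: 24 + 9 + (-1) + (-0) + 30 + 18 + 20 + 1 + 2 + 5 = 108
CMA at t=11 = (129 + 108) / (2·10) = 237 / 20 = 11.850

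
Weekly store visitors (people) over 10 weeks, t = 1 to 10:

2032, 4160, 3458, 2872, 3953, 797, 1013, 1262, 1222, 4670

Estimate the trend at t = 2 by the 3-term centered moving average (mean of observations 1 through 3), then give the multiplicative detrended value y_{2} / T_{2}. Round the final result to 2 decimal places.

1.29

Trend T_2 = (2032 + 4160 + 3458) / 3 = 9650/3 = 3216.6667
Ratio to trend: 4160 / 3216.6667 = 1.29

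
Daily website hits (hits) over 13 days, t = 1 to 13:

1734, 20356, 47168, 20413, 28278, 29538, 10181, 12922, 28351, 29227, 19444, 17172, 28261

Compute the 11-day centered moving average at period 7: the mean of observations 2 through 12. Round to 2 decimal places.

23913.64

Sum of periods 2–12: 20356 + 47168 + 20413 + 28278 + 29538 + 10181 + 12922 + 28351 + 29227 + 19444 + 17172 = 263050
Divide by 11: 263050 / 11 = 23913.64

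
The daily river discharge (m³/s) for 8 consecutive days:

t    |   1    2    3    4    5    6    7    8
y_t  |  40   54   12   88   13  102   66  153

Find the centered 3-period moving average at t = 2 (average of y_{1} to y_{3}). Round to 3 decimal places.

35.333

Sum of periods 1–3: 40 + 54 + 12 = 106
Divide by 3: 106 / 3 = 35.333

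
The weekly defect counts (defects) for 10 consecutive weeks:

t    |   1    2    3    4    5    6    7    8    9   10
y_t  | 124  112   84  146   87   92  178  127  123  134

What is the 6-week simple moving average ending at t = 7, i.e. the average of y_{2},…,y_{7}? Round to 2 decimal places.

116.50

Sum of periods 2–7: 112 + 84 + 146 + 87 + 92 + 178 = 699
Divide by 6: 699 / 6 = 116.50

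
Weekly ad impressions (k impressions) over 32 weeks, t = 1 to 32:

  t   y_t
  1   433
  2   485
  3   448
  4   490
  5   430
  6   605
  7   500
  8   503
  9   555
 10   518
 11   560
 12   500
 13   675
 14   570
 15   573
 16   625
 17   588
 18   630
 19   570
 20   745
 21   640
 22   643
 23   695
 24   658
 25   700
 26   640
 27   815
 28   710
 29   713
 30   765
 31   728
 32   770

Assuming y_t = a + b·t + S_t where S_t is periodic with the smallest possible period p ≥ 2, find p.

7

First differences y_{t+1} − y_t: 52, -37, 42, -60, 175, -105, 3, 52, -37, 42, -60, 175, -105, 3, 52, -37, …
The difference pattern repeats every 7 terms and not for any smaller step, so p = 7.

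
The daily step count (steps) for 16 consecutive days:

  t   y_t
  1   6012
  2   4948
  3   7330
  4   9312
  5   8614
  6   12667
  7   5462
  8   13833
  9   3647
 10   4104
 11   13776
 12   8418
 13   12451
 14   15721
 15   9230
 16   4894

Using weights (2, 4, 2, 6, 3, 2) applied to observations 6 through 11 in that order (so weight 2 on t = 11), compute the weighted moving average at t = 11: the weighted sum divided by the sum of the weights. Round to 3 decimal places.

7189.158

Weighted sum: 2·12667 + 4·5462 + 2·13833 + 6·3647 + 3·4104 + 2·13776 = 25334 + 21848 + 27666 + 21882 + 12312 + 27552 = 136594
Weight total: 2 + 4 + 2 + 6 + 3 + 2 = 19
WMA = 136594 / 19 = 7189.158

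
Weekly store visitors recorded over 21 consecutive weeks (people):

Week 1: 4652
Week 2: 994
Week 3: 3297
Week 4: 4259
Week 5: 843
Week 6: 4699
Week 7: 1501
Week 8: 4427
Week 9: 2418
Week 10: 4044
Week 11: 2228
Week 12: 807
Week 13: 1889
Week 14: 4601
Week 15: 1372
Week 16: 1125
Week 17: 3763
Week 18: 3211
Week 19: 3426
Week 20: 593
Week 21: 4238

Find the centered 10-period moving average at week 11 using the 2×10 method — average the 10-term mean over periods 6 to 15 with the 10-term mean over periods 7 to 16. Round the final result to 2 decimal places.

Sum over 6–15: 4699 + 1501 + 4427 + 2418 + 4044 + 2228 + 807 + 1889 + 4601 + 1372 = 27986
Sum over 7–16: 1501 + 4427 + 2418 + 4044 + 2228 + 807 + 1889 + 4601 + 1372 + 1125 = 24412
CMA at t=11 = (27986 + 24412) / (2·10) = 52398 / 20 = 2619.90

2619.90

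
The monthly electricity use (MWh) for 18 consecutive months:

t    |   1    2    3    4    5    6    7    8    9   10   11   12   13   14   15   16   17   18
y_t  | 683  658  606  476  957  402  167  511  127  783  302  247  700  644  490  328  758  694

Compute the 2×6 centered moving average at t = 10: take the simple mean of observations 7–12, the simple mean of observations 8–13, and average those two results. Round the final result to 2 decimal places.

Sum over 7–12: 167 + 511 + 127 + 783 + 302 + 247 = 2137
Sum over 8–13: 511 + 127 + 783 + 302 + 247 + 700 = 2670
CMA at t=10 = (2137 + 2670) / (2·6) = 4807 / 12 = 400.58

400.58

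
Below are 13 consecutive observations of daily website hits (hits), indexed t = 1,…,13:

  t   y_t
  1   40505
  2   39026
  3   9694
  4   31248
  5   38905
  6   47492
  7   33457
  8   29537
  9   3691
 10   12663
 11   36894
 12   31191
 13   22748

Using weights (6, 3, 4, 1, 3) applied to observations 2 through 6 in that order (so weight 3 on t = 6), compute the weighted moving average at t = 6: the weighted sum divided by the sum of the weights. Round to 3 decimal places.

Weighted sum: 6·39026 + 3·9694 + 4·31248 + 1·38905 + 3·47492 = 234156 + 29082 + 124992 + 38905 + 142476 = 569611
Weight total: 6 + 3 + 4 + 1 + 3 = 17
WMA = 569611 / 17 = 33506.529

33506.529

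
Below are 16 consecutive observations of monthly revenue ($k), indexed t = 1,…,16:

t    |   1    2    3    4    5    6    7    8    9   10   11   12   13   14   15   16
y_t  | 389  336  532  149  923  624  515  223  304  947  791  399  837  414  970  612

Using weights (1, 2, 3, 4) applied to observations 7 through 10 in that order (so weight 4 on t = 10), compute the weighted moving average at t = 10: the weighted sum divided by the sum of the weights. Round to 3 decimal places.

566.100

Weighted sum: 1·515 + 2·223 + 3·304 + 4·947 = 515 + 446 + 912 + 3788 = 5661
Weight total: 1 + 2 + 3 + 4 = 10
WMA = 5661 / 10 = 566.100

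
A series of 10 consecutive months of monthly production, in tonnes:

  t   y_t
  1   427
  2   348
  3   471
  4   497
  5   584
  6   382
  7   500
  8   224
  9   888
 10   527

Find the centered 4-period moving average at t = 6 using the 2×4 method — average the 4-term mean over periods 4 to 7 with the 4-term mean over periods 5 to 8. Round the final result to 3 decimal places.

456.625

Sum over 4–7: 497 + 584 + 382 + 500 = 1963
Sum over 5–8: 584 + 382 + 500 + 224 = 1690
CMA at t=6 = (1963 + 1690) / (2·4) = 3653 / 8 = 456.625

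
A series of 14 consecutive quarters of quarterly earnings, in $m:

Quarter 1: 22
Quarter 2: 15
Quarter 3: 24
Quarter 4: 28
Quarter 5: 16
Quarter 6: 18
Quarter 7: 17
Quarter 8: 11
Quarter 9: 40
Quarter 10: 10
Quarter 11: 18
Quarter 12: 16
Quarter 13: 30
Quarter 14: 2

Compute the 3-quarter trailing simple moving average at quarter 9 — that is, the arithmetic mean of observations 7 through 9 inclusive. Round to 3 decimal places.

Sum of periods 7–9: 17 + 11 + 40 = 68
Divide by 3: 68 / 3 = 22.667

22.667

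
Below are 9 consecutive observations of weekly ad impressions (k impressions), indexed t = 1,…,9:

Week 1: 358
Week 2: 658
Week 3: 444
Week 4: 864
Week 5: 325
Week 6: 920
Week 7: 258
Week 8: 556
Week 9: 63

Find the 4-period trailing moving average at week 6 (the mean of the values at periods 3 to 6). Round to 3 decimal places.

638.250

Sum of periods 3–6: 444 + 864 + 325 + 920 = 2553
Divide by 4: 2553 / 4 = 638.250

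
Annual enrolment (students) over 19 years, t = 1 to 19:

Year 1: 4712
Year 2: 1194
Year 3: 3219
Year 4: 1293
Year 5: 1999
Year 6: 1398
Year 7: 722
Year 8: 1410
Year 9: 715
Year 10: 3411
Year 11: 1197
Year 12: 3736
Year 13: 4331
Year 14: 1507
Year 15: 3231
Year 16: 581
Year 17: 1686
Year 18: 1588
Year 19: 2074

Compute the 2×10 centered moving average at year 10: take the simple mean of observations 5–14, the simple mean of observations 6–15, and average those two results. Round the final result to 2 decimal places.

Sum over 5–14: 1999 + 1398 + 722 + 1410 + 715 + 3411 + 1197 + 3736 + 4331 + 1507 = 20426
Sum over 6–15: 1398 + 722 + 1410 + 715 + 3411 + 1197 + 3736 + 4331 + 1507 + 3231 = 21658
CMA at t=10 = (20426 + 21658) / (2·10) = 42084 / 20 = 2104.20

2104.20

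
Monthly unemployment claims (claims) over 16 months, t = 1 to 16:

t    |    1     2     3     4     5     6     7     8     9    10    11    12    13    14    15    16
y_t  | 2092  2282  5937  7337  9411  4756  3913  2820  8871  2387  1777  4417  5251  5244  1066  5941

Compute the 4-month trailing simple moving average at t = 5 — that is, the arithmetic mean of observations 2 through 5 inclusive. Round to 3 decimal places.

Sum of periods 2–5: 2282 + 5937 + 7337 + 9411 = 24967
Divide by 4: 24967 / 4 = 6241.750

6241.750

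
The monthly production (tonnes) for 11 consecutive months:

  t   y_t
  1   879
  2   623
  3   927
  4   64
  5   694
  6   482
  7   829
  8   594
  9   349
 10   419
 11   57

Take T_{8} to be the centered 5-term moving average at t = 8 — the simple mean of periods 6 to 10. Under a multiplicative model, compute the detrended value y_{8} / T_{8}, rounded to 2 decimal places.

1.11

Trend T_8 = (482 + 829 + 594 + 349 + 419) / 5 = 2673/5 = 534.6000
Ratio to trend: 594 / 534.6000 = 1.11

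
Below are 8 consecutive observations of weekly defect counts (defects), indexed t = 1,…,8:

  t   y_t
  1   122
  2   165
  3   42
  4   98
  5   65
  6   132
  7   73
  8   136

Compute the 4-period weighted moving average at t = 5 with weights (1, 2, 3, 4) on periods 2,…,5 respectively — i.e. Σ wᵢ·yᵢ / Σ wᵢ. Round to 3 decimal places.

80.300

Weighted sum: 1·165 + 2·42 + 3·98 + 4·65 = 165 + 84 + 294 + 260 = 803
Weight total: 1 + 2 + 3 + 4 = 10
WMA = 803 / 10 = 80.300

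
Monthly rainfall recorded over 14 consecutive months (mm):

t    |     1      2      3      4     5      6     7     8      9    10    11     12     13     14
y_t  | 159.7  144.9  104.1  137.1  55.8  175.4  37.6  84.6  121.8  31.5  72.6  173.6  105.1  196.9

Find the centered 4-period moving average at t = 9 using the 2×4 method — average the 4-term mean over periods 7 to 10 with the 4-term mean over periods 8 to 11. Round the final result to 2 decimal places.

73.25

Sum over 7–10: 37.6 + 84.6 + 121.8 + 31.5 = 275.5
Sum over 8–11: 84.6 + 121.8 + 31.5 + 72.6 = 310.5
CMA at t=9 = (275.5 + 310.5) / (2·4) = 586.0 / 8 = 73.25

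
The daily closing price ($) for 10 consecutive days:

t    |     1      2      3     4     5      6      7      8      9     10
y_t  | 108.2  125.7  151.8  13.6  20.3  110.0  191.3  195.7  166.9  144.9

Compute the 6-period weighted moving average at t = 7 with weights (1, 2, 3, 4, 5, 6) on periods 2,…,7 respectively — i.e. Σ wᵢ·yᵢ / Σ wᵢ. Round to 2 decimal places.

Weighted sum: 1·125.7 + 2·151.8 + 3·13.6 + 4·20.3 + 5·110.0 + 6·191.3 = 125.7 + 303.6 + 40.8 + 81.2 + 550.0 + 1147.8 = 2249.1
Weight total: 1 + 2 + 3 + 4 + 5 + 6 = 21
WMA = 2249.1 / 21 = 107.10

107.10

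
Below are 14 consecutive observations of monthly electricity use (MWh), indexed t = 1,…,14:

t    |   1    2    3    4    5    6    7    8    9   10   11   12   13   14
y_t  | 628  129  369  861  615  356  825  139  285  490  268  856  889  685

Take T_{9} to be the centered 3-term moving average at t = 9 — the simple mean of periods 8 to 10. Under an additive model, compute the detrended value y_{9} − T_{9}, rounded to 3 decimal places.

-19.667

Trend T_9 = (139 + 285 + 490) / 3 = 914/3 = 304.66667
Detrended value: 285 − 304.66667 = -19.667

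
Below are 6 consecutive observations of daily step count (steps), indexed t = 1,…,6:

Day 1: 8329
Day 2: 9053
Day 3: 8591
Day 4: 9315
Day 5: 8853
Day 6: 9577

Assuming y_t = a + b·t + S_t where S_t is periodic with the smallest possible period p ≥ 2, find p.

2

First differences y_{t+1} − y_t: 724, -462, 724, -462, 724, …
The difference pattern repeats every 2 terms and not for any smaller step, so p = 2.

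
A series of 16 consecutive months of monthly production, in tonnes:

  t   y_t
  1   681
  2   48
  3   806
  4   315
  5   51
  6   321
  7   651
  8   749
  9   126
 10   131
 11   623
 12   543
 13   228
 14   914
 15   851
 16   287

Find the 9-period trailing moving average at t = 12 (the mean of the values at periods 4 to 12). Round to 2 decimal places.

Sum of periods 4–12: 315 + 51 + 321 + 651 + 749 + 126 + 131 + 623 + 543 = 3510
Divide by 9: 3510 / 9 = 390.00

390.00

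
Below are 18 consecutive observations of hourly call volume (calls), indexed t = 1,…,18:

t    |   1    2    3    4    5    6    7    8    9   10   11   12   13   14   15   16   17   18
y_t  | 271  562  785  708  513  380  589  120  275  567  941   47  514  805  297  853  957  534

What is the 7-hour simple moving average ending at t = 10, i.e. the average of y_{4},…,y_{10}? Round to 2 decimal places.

Sum of periods 4–10: 708 + 513 + 380 + 589 + 120 + 275 + 567 = 3152
Divide by 7: 3152 / 7 = 450.29

450.29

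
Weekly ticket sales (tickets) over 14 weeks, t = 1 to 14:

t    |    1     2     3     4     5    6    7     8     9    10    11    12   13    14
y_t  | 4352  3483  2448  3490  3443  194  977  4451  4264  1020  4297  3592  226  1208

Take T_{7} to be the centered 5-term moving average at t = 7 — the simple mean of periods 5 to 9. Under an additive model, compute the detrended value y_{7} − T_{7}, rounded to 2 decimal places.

-1688.80

Trend T_7 = (3443 + 194 + 977 + 4451 + 4264) / 5 = 13329/5 = 2665.8000
Detrended value: 977 − 2665.8000 = -1688.80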